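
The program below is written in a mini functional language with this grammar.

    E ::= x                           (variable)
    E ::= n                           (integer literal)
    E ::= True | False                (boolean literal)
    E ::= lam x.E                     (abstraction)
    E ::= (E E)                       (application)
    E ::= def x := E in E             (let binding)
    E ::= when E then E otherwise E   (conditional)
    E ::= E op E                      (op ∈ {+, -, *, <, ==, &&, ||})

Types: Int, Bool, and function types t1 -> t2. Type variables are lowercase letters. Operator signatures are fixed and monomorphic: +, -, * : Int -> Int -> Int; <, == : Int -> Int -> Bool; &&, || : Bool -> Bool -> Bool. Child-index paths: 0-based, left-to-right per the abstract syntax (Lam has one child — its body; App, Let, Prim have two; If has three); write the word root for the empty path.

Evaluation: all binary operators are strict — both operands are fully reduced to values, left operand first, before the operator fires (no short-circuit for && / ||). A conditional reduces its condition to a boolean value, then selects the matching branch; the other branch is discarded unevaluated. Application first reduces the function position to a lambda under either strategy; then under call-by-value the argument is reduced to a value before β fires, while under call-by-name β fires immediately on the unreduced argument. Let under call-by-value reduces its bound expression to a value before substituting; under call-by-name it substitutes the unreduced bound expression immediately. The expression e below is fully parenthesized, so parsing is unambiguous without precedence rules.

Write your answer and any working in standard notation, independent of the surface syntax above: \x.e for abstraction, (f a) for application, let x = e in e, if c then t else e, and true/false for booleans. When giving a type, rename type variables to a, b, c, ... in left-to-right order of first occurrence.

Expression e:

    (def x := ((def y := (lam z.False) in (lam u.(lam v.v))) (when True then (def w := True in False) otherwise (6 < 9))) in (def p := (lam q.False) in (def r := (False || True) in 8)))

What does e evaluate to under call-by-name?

Derivation:
step 0: (let x = ((let y = (\z.false) in (\u.(\v.v))) (if true then (let w = true in false) else (6 < 9))) in (let p = (\q.false) in (let r = (false || true) in 8)))
step 1: [let@root] (let p = (\q.false) in (let r = (false || true) in 8))
step 2: [let@root] (let r = (false || true) in 8)
step 3: [let@root] 8

Answer: 8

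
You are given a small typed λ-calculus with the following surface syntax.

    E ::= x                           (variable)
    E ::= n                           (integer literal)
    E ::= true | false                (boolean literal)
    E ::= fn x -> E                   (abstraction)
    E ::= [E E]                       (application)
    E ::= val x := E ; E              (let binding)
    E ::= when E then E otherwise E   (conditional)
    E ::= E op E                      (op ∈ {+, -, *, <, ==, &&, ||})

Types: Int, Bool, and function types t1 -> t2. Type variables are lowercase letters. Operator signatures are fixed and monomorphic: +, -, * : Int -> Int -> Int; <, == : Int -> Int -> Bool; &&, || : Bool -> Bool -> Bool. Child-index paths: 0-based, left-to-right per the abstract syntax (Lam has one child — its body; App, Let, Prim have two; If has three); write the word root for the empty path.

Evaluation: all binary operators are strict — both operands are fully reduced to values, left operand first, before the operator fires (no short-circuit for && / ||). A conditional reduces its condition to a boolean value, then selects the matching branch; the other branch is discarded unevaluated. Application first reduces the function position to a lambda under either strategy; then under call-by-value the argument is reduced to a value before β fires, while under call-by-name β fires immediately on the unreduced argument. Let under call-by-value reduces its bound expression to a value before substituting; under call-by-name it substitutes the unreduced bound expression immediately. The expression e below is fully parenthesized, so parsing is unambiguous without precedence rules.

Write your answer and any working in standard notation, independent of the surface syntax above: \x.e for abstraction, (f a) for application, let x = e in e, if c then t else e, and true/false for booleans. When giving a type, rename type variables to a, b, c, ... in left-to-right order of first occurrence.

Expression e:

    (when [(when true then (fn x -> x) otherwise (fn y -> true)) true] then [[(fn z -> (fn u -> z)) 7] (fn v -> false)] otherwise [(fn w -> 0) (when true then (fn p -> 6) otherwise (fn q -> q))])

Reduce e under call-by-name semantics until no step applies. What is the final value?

Answer: 7

Working:
step 0: (if ((if true then (\x.x) else (\y.true)) true) then (((\z.(\u.z)) 7) (\v.false)) else ((\w.0) (if true then (\p.6) else (\q.q))))
step 1: [if@0.0] (if ((\x.x) true) then (((\z.(\u.z)) 7) (\v.false)) else ((\w.0) (if true then (\p.6) else (\q.q))))
step 2: [beta@0] (if true then (((\z.(\u.z)) 7) (\v.false)) else ((\w.0) (if true then (\p.6) else (\q.q))))
step 3: [if@root] (((\z.(\u.z)) 7) (\v.false))
step 4: [beta@0] ((\u.7) (\v.false))
step 5: [beta@root] 7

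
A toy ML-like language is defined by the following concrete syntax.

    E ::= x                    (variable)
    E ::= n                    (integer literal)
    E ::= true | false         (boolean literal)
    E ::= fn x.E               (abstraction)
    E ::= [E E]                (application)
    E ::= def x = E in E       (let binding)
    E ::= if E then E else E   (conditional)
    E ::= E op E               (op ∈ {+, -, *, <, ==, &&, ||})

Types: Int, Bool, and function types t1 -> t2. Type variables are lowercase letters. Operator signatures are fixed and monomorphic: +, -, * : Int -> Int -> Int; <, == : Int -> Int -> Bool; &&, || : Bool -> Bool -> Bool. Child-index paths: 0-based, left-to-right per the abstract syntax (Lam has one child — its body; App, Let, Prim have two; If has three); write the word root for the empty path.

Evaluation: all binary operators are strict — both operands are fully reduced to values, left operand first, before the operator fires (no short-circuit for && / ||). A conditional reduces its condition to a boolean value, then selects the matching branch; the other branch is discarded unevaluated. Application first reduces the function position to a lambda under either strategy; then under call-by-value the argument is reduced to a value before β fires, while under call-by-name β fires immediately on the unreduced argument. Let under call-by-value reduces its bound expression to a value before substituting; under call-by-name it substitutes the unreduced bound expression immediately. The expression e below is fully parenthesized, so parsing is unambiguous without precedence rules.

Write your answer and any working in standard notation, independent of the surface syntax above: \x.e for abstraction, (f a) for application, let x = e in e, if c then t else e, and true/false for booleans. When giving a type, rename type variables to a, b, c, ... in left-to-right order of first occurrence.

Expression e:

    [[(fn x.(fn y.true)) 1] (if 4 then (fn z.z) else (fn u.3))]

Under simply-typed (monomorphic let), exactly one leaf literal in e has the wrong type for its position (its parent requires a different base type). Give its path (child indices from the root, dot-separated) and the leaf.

Working:
\y._ : b -> Bool
\x._ : a -> b -> Bool
  unify a -> b -> Bool ~ Int -> c
  unify a ~ Int
  unify b -> Bool ~ c
_ _ : b -> Bool
  unify Int ~ Bool
  FAIL: mismatch Int ~ Bool

Answer: 1.0 : 4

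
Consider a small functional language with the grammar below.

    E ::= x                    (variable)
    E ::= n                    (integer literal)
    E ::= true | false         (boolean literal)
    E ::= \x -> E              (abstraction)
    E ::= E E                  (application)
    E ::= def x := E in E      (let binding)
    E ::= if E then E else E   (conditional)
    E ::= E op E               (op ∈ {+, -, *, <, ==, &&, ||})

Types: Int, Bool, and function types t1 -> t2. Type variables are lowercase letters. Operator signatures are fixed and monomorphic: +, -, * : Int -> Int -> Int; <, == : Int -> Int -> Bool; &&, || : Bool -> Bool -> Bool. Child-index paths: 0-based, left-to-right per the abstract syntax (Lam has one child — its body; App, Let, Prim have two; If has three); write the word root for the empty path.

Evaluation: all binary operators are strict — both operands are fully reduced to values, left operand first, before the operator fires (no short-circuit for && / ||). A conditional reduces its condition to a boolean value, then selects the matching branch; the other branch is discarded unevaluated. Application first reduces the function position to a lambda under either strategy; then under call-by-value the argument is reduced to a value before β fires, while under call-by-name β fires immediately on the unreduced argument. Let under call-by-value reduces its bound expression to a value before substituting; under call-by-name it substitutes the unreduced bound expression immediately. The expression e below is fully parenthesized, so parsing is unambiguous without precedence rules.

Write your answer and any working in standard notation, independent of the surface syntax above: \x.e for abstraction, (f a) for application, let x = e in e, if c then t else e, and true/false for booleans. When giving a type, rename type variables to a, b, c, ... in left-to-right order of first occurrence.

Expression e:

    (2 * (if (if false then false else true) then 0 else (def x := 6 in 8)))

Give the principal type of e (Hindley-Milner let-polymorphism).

Derivation:
  unify Int ~ Int
  unify Bool ~ Bool
  unify Bool ~ Bool
  unify Bool ~ Bool
let x : Int
  unify Int ~ Int
  unify Int ~ Int

Answer: Int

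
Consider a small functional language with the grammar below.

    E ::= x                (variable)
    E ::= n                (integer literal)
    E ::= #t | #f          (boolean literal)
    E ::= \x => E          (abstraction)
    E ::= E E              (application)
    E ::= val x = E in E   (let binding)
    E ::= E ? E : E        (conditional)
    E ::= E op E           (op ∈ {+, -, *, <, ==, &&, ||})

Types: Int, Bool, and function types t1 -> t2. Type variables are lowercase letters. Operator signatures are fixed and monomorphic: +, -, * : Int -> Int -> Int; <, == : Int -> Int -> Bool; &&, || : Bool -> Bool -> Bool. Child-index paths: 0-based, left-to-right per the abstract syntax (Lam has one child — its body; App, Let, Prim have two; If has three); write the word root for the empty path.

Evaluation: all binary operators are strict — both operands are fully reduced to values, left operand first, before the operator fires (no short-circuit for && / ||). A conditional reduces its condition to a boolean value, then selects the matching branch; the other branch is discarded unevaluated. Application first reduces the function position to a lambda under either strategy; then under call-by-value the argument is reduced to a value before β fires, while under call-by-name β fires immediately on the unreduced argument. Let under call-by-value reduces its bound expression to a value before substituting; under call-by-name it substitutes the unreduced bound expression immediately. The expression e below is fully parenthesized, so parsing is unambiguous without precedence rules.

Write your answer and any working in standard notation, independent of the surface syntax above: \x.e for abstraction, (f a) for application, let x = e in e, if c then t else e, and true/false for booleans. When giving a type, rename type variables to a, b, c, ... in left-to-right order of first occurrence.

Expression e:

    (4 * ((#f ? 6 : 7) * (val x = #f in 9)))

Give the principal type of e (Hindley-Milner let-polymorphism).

Working:
  unify Int ~ Int
  unify Bool ~ Bool
  unify Int ~ Int
  unify Int ~ Int
let x : Bool
  unify Int ~ Int
  unify Int ~ Int

Answer: Int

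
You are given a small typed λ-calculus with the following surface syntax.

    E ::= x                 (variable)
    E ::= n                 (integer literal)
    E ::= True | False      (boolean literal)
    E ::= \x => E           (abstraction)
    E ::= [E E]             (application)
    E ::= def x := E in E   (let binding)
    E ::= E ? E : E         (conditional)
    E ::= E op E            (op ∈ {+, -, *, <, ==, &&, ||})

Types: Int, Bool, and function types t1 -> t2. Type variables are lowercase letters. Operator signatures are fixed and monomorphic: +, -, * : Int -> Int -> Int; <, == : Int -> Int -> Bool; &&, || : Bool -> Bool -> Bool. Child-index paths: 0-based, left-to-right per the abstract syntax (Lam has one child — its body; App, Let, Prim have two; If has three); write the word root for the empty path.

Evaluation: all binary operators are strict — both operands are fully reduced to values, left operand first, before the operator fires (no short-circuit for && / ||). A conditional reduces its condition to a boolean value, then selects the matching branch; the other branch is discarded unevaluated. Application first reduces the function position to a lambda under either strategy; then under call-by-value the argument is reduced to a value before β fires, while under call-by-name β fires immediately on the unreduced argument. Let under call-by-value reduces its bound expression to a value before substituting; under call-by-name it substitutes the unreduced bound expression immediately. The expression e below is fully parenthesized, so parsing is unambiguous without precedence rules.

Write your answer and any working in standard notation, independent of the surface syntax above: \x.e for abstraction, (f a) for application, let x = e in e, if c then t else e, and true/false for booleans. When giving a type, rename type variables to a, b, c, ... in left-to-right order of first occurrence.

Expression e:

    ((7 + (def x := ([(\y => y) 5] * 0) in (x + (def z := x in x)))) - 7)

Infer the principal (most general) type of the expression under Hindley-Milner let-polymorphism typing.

Answer: Int

Trace:
  unify Int ~ Int
y : a
\y._ : a -> a
  unify a -> a ~ Int -> b
  unify a ~ Int
  unify Int ~ b
_ _ : Int
  unify Int ~ Int
  unify Int ~ Int
let x : Int
x : Int
  unify Int ~ Int
x : Int
let z : Int
x : Int
  unify Int ~ Int
  unify Int ~ Int
  unify Int ~ Int
  unify Int ~ Int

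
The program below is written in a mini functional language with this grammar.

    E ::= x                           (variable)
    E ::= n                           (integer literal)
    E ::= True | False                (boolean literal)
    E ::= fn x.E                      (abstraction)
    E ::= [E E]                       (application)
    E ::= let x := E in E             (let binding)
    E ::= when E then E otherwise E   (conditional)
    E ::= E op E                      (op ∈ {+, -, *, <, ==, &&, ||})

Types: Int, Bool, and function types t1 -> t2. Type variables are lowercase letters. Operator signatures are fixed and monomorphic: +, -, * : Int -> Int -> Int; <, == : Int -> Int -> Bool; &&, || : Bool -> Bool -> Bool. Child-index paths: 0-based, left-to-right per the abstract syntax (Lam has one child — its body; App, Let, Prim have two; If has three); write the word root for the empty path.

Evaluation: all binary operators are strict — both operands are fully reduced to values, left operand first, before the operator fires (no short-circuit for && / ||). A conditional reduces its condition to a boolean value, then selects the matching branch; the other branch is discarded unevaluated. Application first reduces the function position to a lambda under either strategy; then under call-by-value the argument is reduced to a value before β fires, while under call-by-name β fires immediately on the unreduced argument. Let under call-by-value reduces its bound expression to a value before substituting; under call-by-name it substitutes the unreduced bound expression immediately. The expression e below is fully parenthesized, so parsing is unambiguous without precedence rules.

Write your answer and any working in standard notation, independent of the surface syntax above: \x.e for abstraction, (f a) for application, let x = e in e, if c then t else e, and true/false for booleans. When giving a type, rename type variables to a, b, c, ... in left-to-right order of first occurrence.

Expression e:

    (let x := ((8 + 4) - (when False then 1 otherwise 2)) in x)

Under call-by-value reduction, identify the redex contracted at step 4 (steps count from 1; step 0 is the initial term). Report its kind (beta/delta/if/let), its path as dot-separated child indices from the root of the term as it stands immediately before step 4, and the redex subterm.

Answer: let at root : (let x = 10 in x)

Working:
step 0: (let x = ((8 + 4) - (if false then 1 else 2)) in x)
step 1: [delta@0.0] (let x = (12 - (if false then 1 else 2)) in x)
step 2: [if@0.1] (let x = (12 - 2) in x)
step 3: [delta@0] (let x = 10 in x)
step 4: [let@root] 10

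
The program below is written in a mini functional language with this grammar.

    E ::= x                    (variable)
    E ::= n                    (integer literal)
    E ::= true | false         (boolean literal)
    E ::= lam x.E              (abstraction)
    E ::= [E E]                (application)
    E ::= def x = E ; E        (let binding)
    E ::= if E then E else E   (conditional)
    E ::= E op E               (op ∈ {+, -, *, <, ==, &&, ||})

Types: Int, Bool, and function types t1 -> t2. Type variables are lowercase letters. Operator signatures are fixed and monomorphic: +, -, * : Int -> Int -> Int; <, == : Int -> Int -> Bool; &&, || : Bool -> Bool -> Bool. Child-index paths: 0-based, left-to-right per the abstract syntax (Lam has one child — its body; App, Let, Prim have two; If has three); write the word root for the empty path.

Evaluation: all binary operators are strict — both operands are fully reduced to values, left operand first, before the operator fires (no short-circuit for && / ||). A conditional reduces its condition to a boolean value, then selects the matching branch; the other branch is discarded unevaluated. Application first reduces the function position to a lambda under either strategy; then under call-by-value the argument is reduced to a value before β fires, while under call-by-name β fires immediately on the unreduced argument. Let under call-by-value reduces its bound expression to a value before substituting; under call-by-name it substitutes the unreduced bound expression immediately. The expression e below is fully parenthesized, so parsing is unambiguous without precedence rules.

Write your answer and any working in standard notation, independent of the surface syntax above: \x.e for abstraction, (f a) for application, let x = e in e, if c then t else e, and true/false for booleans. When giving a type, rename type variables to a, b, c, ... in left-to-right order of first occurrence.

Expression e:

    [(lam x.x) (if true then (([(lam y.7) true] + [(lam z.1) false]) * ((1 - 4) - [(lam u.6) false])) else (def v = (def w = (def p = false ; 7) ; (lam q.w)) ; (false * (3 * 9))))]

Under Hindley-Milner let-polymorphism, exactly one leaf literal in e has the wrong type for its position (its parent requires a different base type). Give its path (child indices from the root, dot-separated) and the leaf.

Derivation:
x : a
\x._ : a -> a
  unify Bool ~ Bool
\y._ : b -> Int
  unify b -> Int ~ Bool -> c
  unify b ~ Bool
  unify Int ~ c
_ _ : Int
  unify Int ~ Int
\z._ : d -> Int
  unify d -> Int ~ Bool -> e
  unify d ~ Bool
  unify Int ~ e
_ _ : Int
  unify Int ~ Int
  unify Int ~ Int
  unify Int ~ Int
  unify Int ~ Int
  unify Int ~ Int
\u._ : f -> Int
  unify f -> Int ~ Bool -> g
  unify f ~ Bool
  unify Int ~ g
_ _ : Int
  unify Int ~ Int
  unify Int ~ Int
let p : Bool
let w : Int
w : Int
\q._ : h -> Int
let v : forall. h -> Int
  unify Bool ~ Int
  FAIL: mismatch Bool ~ Int

Answer: 1.2.1.0 : false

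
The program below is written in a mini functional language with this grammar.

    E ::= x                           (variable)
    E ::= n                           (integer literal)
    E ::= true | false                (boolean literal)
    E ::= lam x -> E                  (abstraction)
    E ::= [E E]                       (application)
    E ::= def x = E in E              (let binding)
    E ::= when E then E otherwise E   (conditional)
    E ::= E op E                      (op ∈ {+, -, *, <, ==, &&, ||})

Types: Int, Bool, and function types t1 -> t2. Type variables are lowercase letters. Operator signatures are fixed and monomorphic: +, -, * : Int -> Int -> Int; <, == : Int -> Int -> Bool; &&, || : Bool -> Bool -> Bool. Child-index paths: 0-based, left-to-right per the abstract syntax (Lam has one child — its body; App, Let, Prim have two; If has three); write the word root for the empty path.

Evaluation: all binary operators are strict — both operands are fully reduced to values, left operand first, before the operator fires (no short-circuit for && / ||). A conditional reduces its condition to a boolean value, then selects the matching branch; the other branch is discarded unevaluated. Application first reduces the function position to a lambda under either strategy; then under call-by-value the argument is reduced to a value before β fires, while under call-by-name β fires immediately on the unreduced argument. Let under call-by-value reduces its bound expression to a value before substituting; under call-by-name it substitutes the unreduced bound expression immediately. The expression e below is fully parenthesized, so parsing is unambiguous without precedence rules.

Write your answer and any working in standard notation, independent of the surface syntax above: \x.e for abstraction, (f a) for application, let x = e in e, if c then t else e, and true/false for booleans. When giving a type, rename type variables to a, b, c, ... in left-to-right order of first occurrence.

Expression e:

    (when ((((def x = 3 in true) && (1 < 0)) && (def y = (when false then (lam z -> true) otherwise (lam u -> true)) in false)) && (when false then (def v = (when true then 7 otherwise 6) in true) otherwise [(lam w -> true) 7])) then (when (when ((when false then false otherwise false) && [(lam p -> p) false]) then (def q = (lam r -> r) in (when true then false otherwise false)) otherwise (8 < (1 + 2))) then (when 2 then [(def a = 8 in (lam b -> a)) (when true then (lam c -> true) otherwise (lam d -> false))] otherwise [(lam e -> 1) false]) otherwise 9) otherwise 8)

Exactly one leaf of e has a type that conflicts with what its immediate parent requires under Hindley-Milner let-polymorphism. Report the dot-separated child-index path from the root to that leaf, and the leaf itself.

Answer: 1.1.0 : 2

Working:
let x : Int
  unify Bool ~ Bool
  unify Int ~ Int
  unify Int ~ Int
  unify Bool ~ Bool
  unify Bool ~ Bool
  unify Bool ~ Bool
\z._ : a -> Bool
\u._ : b -> Bool
  unify a -> Bool ~ b -> Bool
  unify a ~ b
  unify Bool ~ Bool
let y : forall. b -> Bool
  unify Bool ~ Bool
  unify Bool ~ Bool
  unify Bool ~ Bool
  unify Bool ~ Bool
  unify Int ~ Int
let v : Int
\w._ : c -> Bool
  unify c -> Bool ~ Int -> d
  unify c ~ Int
  unify Bool ~ d
_ _ : Bool
  unify Bool ~ Bool
  unify Bool ~ Bool
  unify Bool ~ Bool
  unify Bool ~ Bool
  unify Bool ~ Bool
  unify Bool ~ Bool
p : e
\p._ : e -> e
  unify e -> e ~ Bool -> f
  unify e ~ Bool
  unify Bool ~ f
_ _ : Bool
  unify Bool ~ Bool
  unify Bool ~ Bool
r : g
\r._ : g -> g
let q : forall. g -> g
  unify Bool ~ Bool
  unify Bool ~ Bool
  unify Int ~ Int
  unify Int ~ Int
  unify Int ~ Int
  unify Int ~ Int
  unify Bool ~ Bool
  unify Bool ~ Bool
  unify Int ~ Bool
  FAIL: mismatch Int ~ Bool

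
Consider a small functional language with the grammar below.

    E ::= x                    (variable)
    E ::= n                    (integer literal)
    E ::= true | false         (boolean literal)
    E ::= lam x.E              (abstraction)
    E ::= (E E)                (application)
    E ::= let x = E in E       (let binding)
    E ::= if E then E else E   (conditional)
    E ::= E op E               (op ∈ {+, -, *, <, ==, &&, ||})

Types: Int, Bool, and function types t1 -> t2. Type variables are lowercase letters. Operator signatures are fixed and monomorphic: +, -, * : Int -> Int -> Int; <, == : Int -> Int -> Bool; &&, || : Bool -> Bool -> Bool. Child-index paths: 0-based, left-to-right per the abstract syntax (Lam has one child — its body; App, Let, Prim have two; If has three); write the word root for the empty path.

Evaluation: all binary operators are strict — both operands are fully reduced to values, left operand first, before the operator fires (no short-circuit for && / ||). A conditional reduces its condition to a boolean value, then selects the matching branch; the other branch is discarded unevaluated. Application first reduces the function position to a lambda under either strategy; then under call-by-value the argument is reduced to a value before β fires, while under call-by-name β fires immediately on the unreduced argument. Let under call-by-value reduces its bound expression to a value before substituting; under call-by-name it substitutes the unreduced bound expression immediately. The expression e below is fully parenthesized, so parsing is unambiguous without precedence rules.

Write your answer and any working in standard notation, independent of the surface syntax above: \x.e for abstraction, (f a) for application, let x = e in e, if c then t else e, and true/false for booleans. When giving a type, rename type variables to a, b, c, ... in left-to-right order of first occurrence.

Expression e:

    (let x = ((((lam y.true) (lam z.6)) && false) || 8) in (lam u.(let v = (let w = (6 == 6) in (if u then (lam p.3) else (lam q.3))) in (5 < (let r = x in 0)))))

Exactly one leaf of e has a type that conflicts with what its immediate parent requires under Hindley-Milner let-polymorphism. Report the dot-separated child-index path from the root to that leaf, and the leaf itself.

Answer: 0.1 : 8

Trace:
\y._ : a -> Bool
\z._ : b -> Int
  unify a -> Bool ~ (b -> Int) -> c
  unify a ~ b -> Int
  unify Bool ~ c
_ _ : Bool
  unify Bool ~ Bool
  unify Bool ~ Bool
  unify Bool ~ Bool
  unify Int ~ Bool
  FAIL: mismatch Int ~ Bool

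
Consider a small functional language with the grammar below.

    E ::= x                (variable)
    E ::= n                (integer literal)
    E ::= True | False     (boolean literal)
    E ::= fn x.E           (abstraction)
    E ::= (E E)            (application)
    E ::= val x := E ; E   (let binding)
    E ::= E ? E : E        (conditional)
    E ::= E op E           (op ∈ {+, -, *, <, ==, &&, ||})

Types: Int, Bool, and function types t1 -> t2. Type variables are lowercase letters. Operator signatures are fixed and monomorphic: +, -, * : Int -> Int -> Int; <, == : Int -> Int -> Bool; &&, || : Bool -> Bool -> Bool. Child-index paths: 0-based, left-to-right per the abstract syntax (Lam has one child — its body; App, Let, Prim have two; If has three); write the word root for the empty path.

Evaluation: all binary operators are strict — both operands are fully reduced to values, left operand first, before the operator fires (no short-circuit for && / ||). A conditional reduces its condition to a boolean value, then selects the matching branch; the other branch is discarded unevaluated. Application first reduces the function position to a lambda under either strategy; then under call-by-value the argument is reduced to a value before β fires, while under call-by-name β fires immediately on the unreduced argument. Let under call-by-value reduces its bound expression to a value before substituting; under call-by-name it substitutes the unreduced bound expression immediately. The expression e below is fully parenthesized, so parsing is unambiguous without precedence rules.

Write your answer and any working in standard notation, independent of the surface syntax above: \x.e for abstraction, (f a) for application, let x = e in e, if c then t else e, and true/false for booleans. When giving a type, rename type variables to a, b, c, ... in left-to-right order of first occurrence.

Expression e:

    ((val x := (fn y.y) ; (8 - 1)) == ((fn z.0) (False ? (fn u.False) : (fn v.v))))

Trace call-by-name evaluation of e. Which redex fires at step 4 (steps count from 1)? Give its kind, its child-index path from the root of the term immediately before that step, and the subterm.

Answer: delta at root : (7 == 0)

Trace:
step 0: ((let x = (\y.y) in (8 - 1)) == ((\z.0) (if false then (\u.false) else (\v.v))))
step 1: [let@0] ((8 - 1) == ((\z.0) (if false then (\u.false) else (\v.v))))
step 2: [delta@0] (7 == ((\z.0) (if false then (\u.false) else (\v.v))))
step 3: [beta@1] (7 == 0)
step 4: [delta@root] false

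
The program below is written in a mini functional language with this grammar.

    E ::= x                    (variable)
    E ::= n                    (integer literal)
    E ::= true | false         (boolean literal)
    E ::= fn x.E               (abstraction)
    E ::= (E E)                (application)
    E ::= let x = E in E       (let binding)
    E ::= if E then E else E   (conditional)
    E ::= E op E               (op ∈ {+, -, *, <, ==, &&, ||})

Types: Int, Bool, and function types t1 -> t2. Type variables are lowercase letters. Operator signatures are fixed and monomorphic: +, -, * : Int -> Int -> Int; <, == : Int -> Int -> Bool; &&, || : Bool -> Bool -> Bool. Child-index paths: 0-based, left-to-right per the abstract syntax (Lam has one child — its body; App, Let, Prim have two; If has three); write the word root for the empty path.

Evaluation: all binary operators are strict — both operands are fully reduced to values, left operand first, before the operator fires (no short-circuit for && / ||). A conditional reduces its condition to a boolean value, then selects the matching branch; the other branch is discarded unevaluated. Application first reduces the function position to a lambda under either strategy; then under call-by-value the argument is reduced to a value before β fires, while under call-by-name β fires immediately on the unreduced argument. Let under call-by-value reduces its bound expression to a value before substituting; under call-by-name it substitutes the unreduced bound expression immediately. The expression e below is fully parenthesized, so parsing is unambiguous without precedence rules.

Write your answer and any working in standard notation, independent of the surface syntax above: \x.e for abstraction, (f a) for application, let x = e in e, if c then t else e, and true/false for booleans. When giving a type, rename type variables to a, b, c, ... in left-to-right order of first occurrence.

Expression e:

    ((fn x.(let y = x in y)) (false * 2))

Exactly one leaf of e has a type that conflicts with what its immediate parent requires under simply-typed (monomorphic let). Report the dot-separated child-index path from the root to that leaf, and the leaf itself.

Answer: 1.0 : false

Trace:
x : a
let y : a
y : a
\x._ : a -> a
  unify Bool ~ Int
  FAIL: mismatch Bool ~ Int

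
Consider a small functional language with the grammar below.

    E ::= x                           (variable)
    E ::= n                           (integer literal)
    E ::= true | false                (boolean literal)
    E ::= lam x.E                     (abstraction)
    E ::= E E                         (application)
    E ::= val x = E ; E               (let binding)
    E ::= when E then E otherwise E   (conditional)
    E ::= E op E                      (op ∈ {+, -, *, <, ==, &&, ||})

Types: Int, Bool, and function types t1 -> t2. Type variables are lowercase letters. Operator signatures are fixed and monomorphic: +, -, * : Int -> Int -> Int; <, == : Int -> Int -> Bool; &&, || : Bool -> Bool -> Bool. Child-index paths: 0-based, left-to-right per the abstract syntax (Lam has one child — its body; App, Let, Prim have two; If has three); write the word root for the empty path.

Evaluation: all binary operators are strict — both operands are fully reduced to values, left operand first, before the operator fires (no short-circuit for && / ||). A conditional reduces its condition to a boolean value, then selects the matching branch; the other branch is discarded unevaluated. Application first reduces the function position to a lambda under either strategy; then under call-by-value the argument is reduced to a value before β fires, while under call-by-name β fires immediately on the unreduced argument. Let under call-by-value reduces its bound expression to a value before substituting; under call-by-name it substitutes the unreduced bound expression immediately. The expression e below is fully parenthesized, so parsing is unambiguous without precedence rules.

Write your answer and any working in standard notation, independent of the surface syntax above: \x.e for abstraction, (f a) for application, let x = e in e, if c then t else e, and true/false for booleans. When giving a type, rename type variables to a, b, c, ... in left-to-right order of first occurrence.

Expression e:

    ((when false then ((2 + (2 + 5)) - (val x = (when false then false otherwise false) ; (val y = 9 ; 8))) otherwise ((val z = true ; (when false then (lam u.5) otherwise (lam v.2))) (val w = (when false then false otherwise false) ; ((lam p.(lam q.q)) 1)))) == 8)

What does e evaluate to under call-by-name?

Answer: false

Trace:
step 0: ((if false then ((2 + (2 + 5)) - (let x = (if false then false else false) in (let y = 9 in 8))) else ((let z = true in (if false then (\u.5) else (\v.2))) (let w = (if false then false else false) in ((\p.(\q.q)) 1)))) == 8)
step 1: [if@0] (((let z = true in (if false then (\u.5) else (\v.2))) (let w = (if false then false else false) in ((\p.(\q.q)) 1))) == 8)
step 2: [let@0.0] (((if false then (\u.5) else (\v.2)) (let w = (if false then false else false) in ((\p.(\q.q)) 1))) == 8)
step 3: [if@0.0] (((\v.2) (let w = (if false then false else false) in ((\p.(\q.q)) 1))) == 8)
step 4: [beta@0] (2 == 8)
step 5: [delta@root] false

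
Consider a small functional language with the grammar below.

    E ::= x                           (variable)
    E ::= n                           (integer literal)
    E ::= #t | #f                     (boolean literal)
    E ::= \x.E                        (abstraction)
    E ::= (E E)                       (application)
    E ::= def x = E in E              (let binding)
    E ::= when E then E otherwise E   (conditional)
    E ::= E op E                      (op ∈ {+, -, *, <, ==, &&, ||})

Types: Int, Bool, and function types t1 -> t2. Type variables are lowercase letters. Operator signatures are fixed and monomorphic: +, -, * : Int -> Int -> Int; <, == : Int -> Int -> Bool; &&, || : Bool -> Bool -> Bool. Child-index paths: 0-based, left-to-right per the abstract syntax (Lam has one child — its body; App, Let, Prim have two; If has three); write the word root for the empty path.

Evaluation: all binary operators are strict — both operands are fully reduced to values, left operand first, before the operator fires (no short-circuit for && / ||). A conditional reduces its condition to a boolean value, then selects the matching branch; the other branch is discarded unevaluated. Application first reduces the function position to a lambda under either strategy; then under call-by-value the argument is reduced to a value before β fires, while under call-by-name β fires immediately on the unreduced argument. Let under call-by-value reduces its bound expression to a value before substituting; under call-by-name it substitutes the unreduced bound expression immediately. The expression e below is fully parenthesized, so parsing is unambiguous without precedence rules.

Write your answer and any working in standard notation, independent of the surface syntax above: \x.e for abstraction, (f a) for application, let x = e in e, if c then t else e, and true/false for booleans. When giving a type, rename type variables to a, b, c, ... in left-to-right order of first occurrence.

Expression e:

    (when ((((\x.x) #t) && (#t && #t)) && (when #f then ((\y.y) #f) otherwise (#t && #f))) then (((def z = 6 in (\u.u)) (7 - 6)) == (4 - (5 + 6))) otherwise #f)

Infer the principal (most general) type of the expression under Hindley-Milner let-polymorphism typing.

Answer: Bool

Derivation:
x : a
\x._ : a -> a
  unify a -> a ~ Bool -> b
  unify a ~ Bool
  unify Bool ~ b
_ _ : Bool
  unify Bool ~ Bool
  unify Bool ~ Bool
  unify Bool ~ Bool
  unify Bool ~ Bool
  unify Bool ~ Bool
  unify Bool ~ Bool
y : c
\y._ : c -> c
  unify c -> c ~ Bool -> d
  unify c ~ Bool
  unify Bool ~ d
_ _ : Bool
  unify Bool ~ Bool
  unify Bool ~ Bool
  unify Bool ~ Bool
  unify Bool ~ Bool
  unify Bool ~ Bool
let z : Int
u : e
\u._ : e -> e
  unify Int ~ Int
  unify Int ~ Int
  unify e -> e ~ Int -> f
  unify e ~ Int
  unify Int ~ f
_ _ : Int
  unify Int ~ Int
  unify Int ~ Int
  unify Int ~ Int
  unify Int ~ Int
  unify Int ~ Int
  unify Int ~ Int
  unify Bool ~ Bool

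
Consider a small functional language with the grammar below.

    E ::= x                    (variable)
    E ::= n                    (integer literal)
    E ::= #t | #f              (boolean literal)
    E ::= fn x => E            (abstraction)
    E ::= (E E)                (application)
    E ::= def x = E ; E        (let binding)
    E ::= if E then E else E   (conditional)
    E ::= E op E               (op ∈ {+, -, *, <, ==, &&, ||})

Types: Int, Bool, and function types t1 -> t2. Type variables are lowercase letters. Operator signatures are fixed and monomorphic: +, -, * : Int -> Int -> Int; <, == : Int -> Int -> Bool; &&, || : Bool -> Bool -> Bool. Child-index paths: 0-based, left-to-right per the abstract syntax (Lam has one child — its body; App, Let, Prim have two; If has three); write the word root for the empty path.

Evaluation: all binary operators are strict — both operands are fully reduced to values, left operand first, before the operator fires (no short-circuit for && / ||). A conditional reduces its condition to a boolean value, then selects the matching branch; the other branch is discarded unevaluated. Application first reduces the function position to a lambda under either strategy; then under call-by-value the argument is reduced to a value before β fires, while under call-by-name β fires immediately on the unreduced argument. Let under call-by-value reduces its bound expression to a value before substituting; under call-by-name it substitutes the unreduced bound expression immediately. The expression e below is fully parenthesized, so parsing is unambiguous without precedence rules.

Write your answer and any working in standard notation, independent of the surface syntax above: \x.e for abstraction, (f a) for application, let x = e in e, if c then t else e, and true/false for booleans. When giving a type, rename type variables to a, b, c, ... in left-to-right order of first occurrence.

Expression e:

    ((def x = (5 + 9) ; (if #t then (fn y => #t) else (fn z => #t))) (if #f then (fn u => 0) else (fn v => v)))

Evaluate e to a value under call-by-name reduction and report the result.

Answer: true

Derivation:
step 0: ((let x = (5 + 9) in (if true then (\y.true) else (\z.true))) (if false then (\u.0) else (\v.v)))
step 1: [let@0] ((if true then (\y.true) else (\z.true)) (if false then (\u.0) else (\v.v)))
step 2: [if@0] ((\y.true) (if false then (\u.0) else (\v.v)))
step 3: [beta@root] true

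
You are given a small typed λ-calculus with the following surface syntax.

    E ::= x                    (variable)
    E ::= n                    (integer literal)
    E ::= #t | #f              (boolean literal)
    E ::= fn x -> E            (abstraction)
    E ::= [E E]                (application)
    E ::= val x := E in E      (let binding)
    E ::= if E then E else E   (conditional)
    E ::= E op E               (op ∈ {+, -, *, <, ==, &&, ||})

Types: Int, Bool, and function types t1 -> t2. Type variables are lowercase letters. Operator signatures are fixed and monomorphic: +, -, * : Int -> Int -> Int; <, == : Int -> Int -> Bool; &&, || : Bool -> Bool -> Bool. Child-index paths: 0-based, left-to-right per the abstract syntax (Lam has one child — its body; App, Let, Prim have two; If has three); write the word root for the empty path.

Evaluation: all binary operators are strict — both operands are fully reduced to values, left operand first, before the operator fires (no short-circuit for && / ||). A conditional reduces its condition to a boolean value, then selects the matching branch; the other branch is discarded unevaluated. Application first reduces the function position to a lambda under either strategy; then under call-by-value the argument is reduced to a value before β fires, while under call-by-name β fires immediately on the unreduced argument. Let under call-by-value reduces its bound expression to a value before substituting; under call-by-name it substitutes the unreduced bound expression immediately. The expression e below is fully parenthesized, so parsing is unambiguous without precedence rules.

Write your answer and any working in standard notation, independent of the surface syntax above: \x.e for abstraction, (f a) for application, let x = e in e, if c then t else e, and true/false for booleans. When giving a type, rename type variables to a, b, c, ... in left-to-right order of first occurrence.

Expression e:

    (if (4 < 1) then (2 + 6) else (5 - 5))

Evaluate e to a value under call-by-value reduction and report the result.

Working:
step 0: (if (4 < 1) then (2 + 6) else (5 - 5))
step 1: [delta@0] (if false then (2 + 6) else (5 - 5))
step 2: [if@root] (5 - 5)
step 3: [delta@root] 0

Answer: 0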